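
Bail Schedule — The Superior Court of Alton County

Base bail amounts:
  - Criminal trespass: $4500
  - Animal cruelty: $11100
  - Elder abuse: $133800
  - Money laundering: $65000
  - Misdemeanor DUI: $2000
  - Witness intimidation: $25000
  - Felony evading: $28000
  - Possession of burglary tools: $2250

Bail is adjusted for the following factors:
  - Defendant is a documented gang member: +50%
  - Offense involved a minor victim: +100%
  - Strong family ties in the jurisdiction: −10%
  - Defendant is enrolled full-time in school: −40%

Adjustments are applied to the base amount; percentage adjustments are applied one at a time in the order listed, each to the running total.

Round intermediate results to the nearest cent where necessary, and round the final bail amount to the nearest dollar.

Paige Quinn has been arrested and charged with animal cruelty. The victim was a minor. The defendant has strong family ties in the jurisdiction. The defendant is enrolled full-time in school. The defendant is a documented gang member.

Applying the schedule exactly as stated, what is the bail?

$17982

Base amounts from the schedule: animal cruelty $11100.
Single charge. Combined base = $11100.
Defendant is a documented gang member (+50%): $11100 × 1.5 = $16650.
Offense involved a minor victim (+100%): $16650 × 2 = $33300.
Strong family ties in the jurisdiction (−10%): $33300 × 0.9 = $29970.
Defendant is enrolled full-time in school (−40%): $29970 × 0.6 = $17982.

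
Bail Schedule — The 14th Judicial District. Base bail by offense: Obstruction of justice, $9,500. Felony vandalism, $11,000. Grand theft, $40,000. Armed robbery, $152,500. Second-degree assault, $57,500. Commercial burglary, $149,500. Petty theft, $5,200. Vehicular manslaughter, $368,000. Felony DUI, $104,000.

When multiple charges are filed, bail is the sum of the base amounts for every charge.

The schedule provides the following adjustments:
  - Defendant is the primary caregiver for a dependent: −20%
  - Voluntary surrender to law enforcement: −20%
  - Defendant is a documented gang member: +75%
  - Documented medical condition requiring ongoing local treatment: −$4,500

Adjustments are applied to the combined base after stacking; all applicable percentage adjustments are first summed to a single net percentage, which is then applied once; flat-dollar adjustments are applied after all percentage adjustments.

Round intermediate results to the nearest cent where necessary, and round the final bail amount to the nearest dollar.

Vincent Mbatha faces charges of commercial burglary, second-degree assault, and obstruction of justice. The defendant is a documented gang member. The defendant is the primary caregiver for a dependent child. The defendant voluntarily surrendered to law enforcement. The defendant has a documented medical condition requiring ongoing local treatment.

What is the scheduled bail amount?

$287,775

Base amounts from the schedule: commercial burglary $149,500; second-degree assault $57,500; obstruction of justice $9,500.
Stacking rule: sum of all bases. $149,500 + $57,500 + $9,500 = $216,500.
Net percentage adjustment: −20% −20% +75% = +35%. $216,500 × 1.35 = $292,275.
Documented medical condition requiring ongoing local treatment (−$4,500 flat): $292,275 − $4,500 = $287,775.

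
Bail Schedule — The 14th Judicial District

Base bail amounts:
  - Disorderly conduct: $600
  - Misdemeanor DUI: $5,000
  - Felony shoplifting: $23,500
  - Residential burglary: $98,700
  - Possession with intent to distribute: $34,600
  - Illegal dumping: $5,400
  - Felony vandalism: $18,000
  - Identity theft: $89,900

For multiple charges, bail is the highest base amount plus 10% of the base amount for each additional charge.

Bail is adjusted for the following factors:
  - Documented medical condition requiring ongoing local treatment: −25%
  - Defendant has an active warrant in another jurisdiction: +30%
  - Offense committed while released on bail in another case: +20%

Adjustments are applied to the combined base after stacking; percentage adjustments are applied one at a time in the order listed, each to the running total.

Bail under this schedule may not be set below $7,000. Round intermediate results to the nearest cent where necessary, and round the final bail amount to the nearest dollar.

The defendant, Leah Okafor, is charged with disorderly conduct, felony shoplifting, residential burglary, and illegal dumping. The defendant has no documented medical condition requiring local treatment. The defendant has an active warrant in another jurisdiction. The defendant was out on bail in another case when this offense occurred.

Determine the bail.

Base amounts from the schedule: disorderly conduct $600; felony shoplifting $23,500; residential burglary $98,700; illegal dumping $5,400.
Stacking rule: highest base plus 10% of each additional charge. Highest is residential burglary at $98,700. Additional: $600 × 10% = $60; $23,500 × 10% = $2,350; $5,400 × 10% = $540. Combined base = $98,700 + $2,950 = $101,650.
Defendant has an active warrant in another jurisdiction (+30%): $101,650 × 1.3 = $132,145.
Offense committed while released on bail in another case (+20%): $132,145 × 1.2 = $158,574.
$158,574 is at or above the $7,000 minimum.

$158,574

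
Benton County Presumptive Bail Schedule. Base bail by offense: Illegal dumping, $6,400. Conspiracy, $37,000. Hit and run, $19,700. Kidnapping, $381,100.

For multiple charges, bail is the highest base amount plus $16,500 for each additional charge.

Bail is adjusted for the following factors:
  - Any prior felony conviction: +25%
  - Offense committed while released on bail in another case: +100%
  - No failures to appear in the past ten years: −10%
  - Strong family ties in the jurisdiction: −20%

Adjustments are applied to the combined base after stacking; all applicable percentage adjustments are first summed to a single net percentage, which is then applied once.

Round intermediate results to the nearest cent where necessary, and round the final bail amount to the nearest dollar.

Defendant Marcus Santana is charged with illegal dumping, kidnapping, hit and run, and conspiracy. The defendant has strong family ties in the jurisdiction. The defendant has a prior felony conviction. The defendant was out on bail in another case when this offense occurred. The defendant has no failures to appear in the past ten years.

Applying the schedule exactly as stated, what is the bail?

$839,670

Base amounts from the schedule: illegal dumping $6,400; kidnapping $381,100; hit and run $19,700; conspiracy $37,000.
Stacking rule: highest base plus $16,500 per additional charge. Highest is kidnapping at $381,100; 3 additional charges → +$49,500. Combined base = $430,600.
Net percentage adjustment: +25% +100% −10% −20% = +95%. $430,600 × 1.95 = $839,670.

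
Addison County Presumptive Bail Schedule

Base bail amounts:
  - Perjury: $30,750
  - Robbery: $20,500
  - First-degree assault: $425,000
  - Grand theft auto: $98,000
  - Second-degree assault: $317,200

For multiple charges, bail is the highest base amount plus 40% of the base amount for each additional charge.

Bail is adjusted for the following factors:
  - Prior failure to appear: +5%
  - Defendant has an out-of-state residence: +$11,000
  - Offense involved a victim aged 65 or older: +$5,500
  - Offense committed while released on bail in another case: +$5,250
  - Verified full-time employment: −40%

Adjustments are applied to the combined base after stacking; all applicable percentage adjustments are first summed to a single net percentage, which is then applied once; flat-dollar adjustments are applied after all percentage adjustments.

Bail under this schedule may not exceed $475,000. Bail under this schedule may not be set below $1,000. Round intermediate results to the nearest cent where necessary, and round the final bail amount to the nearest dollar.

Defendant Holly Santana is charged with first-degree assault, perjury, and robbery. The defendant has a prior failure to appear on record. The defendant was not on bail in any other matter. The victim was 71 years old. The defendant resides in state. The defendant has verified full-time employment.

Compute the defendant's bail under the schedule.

$295,075

Base amounts from the schedule: first-degree assault $425,000; perjury $30,750; robbery $20,500.
Stacking rule: highest base plus 40% of each additional charge. Highest is first-degree assault at $425,000. Additional: $30,750 × 40% = $12,300; $20,500 × 40% = $8,200. Combined base = $425,000 + $20,500 = $445,500.
Net percentage adjustment: +5% −40% = −35%. $445,500 × 0.65 = $289,575.
Offense involved a victim aged 65 or older (+$5,500 flat): $289,575 + $5,500 = $295,075.
$295,075 is within the $475,000 maximum.
$295,075 is at or above the $1,000 minimum.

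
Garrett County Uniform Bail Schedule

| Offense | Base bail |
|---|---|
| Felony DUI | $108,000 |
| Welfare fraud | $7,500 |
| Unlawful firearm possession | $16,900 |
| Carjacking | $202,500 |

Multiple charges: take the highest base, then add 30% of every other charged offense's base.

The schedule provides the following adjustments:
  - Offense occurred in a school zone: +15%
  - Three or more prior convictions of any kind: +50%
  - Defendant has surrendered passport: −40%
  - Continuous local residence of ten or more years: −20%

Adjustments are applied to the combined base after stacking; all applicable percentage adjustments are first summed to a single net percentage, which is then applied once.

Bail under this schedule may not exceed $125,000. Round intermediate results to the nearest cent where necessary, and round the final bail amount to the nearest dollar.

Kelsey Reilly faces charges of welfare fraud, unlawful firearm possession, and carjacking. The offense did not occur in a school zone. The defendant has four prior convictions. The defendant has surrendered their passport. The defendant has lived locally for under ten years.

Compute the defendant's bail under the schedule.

Base amounts from the schedule: welfare fraud $7,500; unlawful firearm possession $16,900; carjacking $202,500.
Stacking rule: highest base plus 30% of each additional charge. Highest is carjacking at $202,500. Additional: $7,500 × 30% = $2,250; $16,900 × 30% = $5,070. Combined base = $202,500 + $7,320 = $209,820.
Net percentage adjustment: +50% −40% = +10%. $209,820 × 1.1 = $230,802.
Result $230,802 exceeds the maximum of $125,000; bail is capped at $125,000.

$125,000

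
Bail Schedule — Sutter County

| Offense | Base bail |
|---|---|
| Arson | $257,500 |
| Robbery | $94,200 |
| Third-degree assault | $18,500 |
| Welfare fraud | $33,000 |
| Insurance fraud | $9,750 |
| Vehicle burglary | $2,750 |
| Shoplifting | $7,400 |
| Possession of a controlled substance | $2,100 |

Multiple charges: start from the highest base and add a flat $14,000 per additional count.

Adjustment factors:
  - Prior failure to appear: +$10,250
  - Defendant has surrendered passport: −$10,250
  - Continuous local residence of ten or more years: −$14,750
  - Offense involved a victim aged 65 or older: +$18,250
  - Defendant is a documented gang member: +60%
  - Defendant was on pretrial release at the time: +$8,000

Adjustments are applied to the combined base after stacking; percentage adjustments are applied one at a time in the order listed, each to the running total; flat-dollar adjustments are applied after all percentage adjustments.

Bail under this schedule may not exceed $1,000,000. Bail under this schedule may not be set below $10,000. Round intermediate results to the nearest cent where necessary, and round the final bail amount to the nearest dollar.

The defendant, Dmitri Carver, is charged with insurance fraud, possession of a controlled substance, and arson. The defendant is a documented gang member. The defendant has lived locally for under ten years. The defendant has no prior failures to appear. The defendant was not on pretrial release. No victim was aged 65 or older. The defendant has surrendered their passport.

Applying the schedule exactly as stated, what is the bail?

Base amounts from the schedule: insurance fraud $9,750; possession of a controlled substance $2,100; arson $257,500.
Stacking rule: highest base plus $14,000 per additional charge. Highest is arson at $257,500; 2 additional charges → +$28,000. Combined base = $285,500.
Defendant is a documented gang member (+60%): $285,500 × 1.6 = $456,800.
Defendant has surrendered passport (−$10,250 flat): $456,800 − $10,250 = $446,550.
$446,550 is within the $1,000,000 maximum.
$446,550 is at or above the $10,000 minimum.

$446,550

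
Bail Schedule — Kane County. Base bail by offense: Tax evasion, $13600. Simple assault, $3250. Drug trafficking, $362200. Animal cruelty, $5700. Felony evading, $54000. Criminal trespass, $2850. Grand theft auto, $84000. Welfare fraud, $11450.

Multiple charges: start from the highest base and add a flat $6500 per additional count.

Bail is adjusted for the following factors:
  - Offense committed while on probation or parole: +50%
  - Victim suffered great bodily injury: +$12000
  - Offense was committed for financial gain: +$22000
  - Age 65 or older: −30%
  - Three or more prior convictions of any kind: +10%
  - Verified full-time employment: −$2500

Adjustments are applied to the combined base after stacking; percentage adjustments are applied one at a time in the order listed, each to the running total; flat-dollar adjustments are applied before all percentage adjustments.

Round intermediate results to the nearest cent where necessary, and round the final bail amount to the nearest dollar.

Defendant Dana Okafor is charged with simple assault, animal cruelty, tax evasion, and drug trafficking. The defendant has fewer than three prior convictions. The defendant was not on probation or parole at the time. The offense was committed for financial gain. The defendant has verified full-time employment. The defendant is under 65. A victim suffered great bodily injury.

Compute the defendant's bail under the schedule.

Base amounts from the schedule: simple assault $3250; animal cruelty $5700; tax evasion $13600; drug trafficking $362200.
Stacking rule: highest base plus $6500 per additional charge. Highest is drug trafficking at $362200; 3 additional charges → +$19500. Combined base = $381700.
Victim suffered great bodily injury (+$12000 flat): $381700 + $12000 = $393700.
Offense was committed for financial gain (+$22000 flat): $393700 + $22000 = $415700.
Verified full-time employment (−$2500 flat): $415700 − $2500 = $413200.

$413200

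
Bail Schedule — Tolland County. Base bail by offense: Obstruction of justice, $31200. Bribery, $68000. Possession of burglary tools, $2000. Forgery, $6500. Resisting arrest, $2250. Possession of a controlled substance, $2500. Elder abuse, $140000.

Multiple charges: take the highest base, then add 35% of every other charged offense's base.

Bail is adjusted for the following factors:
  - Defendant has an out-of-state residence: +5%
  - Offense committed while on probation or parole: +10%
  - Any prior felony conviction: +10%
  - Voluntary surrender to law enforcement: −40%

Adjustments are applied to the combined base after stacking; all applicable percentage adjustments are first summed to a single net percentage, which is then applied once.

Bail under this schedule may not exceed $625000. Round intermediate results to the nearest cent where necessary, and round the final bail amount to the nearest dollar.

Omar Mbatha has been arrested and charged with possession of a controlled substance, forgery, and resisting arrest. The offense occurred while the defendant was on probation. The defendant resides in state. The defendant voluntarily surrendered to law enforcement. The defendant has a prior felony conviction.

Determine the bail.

$6530

Base amounts from the schedule: possession of a controlled substance $2500; forgery $6500; resisting arrest $2250.
Stacking rule: highest base plus 35% of each additional charge. Highest is forgery at $6500. Additional: $2500 × 35% = $875; $2250 × 35% = $787.50. Combined base = $6500 + $1662.50 = $8162.50.
Net percentage adjustment: +10% +10% −40% = −20%. $8162.50 × 0.8 = $6530.
$6530 is within the $625000 maximum.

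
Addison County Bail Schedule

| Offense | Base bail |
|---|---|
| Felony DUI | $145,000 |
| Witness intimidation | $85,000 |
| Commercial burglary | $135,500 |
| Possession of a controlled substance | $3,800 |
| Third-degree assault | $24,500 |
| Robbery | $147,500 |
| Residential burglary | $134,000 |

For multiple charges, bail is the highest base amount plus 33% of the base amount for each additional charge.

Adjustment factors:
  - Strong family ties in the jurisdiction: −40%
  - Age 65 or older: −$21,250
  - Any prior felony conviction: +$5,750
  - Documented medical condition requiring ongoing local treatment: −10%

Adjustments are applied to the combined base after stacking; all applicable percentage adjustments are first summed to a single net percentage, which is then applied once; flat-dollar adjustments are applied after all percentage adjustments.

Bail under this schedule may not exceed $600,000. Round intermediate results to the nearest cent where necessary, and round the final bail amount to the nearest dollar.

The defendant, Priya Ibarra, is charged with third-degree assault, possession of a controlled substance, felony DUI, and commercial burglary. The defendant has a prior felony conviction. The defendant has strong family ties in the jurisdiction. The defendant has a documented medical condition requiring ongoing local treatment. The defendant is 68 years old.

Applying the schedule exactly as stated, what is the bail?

Base amounts from the schedule: third-degree assault $24,500; possession of a controlled substance $3,800; felony DUI $145,000; commercial burglary $135,500.
Stacking rule: highest base plus 33% of each additional charge. Highest is felony DUI at $145,000. Additional: $24,500 × 33% = $8,085; $3,800 × 33% = $1,254; $135,500 × 33% = $44,715. Combined base = $145,000 + $54,054 = $199,054.
Net percentage adjustment: −40% −10% = −50%. $199,054 × 0.5 = $99,527.
Age 65 or older (−$21,250 flat): $99,527 − $21,250 = $78,277.
Any prior felony conviction (+$5,750 flat): $78,277 + $5,750 = $84,027.
$84,027 is within the $600,000 maximum.

$84,027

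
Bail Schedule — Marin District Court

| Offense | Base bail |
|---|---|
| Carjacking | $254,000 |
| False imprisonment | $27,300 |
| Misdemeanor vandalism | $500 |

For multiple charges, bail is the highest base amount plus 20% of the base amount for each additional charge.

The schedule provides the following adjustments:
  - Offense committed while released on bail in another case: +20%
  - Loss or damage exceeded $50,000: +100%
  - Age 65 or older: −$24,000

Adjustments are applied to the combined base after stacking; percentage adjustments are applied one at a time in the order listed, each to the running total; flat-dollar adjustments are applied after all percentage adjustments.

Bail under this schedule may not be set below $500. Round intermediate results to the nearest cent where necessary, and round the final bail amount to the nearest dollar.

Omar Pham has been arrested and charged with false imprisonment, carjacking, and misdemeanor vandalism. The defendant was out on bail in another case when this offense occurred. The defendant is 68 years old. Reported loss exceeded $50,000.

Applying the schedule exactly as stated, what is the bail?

$598,944

Base amounts from the schedule: false imprisonment $27,300; carjacking $254,000; misdemeanor vandalism $500.
Stacking rule: highest base plus 20% of each additional charge. Highest is carjacking at $254,000. Additional: $27,300 × 20% = $5,460; $500 × 20% = $100. Combined base = $254,000 + $5,560 = $259,560.
Offense committed while released on bail in another case (+20%): $259,560 × 1.2 = $311,472.
Loss or damage exceeded $50,000 (+100%): $311,472 × 2 = $622,944.
Age 65 or older (−$24,000 flat): $622,944 − $24,000 = $598,944.
$598,944 is at or above the $500 minimum.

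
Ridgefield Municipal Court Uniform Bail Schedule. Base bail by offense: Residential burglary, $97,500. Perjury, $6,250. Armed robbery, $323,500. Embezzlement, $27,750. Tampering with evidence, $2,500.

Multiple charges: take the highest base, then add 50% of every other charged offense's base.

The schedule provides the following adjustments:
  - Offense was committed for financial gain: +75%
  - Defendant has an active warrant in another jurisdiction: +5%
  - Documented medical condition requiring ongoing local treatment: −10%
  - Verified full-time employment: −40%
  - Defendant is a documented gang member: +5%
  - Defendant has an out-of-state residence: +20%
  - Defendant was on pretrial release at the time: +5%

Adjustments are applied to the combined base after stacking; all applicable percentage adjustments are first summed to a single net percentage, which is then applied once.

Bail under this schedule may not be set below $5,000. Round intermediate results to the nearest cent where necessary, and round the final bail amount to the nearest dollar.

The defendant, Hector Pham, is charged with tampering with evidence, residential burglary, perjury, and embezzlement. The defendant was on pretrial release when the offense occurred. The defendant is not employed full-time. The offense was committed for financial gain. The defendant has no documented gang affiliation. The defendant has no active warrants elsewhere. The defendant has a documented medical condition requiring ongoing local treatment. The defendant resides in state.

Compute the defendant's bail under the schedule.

$196,775

Base amounts from the schedule: tampering with evidence $2,500; residential burglary $97,500; perjury $6,250; embezzlement $27,750.
Stacking rule: highest base plus 50% of each additional charge. Highest is residential burglary at $97,500. Additional: $2,500 × 50% = $1,250; $6,250 × 50% = $3,125; $27,750 × 50% = $13,875. Combined base = $97,500 + $18,250 = $115,750.
Net percentage adjustment: +75% −10% +5% = +70%. $115,750 × 1.7 = $196,775.
$196,775 is at or above the $5,000 minimum.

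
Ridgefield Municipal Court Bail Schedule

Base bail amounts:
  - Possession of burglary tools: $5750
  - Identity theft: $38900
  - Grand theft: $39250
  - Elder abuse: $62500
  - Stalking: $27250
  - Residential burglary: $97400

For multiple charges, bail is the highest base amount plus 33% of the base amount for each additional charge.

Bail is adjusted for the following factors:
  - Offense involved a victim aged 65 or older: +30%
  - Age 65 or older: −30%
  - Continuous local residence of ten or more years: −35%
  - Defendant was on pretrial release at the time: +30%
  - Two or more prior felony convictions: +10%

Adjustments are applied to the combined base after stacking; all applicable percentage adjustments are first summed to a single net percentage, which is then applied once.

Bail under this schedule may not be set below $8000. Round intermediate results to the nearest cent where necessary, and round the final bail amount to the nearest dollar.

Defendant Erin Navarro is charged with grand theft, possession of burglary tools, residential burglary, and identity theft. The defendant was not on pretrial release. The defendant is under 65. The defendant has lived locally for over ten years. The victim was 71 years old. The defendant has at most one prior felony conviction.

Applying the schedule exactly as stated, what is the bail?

$118833

Base amounts from the schedule: grand theft $39250; possession of burglary tools $5750; residential burglary $97400; identity theft $38900.
Stacking rule: highest base plus 33% of each additional charge. Highest is residential burglary at $97400. Additional: $39250 × 33% = $12952.50; $5750 × 33% = $1897.50; $38900 × 33% = $12837. Combined base = $97400 + $27687 = $125087.
Net percentage adjustment: +30% −35% = −5%. $125087 × 0.95 = $118832.65.
$118832.65 is at or above the $8000 minimum.
Rounded to the nearest dollar: $118833.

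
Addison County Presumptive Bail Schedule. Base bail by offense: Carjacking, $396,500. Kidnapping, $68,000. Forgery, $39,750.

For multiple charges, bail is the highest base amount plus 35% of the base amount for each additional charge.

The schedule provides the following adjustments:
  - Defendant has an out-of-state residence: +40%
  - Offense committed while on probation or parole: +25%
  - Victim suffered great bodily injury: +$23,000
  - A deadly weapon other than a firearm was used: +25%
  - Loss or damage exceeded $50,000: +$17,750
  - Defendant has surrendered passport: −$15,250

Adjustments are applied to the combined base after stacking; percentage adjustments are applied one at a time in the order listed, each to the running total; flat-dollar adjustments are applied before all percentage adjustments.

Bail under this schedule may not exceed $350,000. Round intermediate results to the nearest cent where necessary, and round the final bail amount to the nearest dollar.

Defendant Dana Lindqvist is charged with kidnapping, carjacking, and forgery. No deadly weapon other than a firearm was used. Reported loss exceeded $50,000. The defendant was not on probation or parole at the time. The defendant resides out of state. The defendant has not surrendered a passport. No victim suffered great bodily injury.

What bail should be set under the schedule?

$350,000

Base amounts from the schedule: kidnapping $68,000; carjacking $396,500; forgery $39,750.
Stacking rule: highest base plus 35% of each additional charge. Highest is carjacking at $396,500. Additional: $68,000 × 35% = $23,800; $39,750 × 35% = $13,912.50. Combined base = $396,500 + $37,712.50 = $434,212.50.
Loss or damage exceeded $50,000 (+$17,750 flat): $434,212.50 + $17,750 = $451,962.50.
Defendant has an out-of-state residence (+40%): $451,962.50 × 1.4 = $632,747.50.
Result $632,747.50 exceeds the maximum of $350,000; bail is capped at $350,000.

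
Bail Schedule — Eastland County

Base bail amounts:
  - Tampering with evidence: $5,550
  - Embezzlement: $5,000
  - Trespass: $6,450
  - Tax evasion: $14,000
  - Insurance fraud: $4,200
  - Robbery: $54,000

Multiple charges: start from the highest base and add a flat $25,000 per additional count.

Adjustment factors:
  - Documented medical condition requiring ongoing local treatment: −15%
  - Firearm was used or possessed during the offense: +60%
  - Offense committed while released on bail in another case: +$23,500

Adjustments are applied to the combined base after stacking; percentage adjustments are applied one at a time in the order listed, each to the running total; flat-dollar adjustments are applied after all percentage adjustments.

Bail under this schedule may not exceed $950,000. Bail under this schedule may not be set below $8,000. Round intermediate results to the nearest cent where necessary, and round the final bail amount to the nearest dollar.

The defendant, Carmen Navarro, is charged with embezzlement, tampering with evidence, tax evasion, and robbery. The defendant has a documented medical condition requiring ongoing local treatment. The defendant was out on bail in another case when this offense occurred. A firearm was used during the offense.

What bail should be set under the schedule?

$198,940

Base amounts from the schedule: embezzlement $5,000; tampering with evidence $5,550; tax evasion $14,000; robbery $54,000.
Stacking rule: highest base plus $25,000 per additional charge. Highest is robbery at $54,000; 3 additional charges → +$75,000. Combined base = $129,000.
Documented medical condition requiring ongoing local treatment (−15%): $129,000 × 0.85 = $109,650.
Firearm was used or possessed during the offense (+60%): $109,650 × 1.6 = $175,440.
Offense committed while released on bail in another case (+$23,500 flat): $175,440 + $23,500 = $198,940.
$198,940 is within the $950,000 maximum.
$198,940 is at or above the $8,000 minimum.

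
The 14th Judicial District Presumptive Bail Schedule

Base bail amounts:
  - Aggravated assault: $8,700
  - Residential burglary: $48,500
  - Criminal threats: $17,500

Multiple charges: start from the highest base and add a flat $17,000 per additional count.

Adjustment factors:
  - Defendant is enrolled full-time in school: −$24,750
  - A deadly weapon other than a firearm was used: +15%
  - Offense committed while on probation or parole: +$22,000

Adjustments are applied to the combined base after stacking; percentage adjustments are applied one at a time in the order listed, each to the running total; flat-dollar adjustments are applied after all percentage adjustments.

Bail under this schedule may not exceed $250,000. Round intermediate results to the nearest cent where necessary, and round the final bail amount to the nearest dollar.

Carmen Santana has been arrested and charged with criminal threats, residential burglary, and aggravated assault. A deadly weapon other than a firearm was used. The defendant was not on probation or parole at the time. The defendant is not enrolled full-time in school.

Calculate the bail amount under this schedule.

$94,875

Base amounts from the schedule: criminal threats $17,500; residential burglary $48,500; aggravated assault $8,700.
Stacking rule: highest base plus $17,000 per additional charge. Highest is residential burglary at $48,500; 2 additional charges → +$34,000. Combined base = $82,500.
A deadly weapon other than a firearm was used (+15%): $82,500 × 1.15 = $94,875.
$94,875 is within the $250,000 maximum.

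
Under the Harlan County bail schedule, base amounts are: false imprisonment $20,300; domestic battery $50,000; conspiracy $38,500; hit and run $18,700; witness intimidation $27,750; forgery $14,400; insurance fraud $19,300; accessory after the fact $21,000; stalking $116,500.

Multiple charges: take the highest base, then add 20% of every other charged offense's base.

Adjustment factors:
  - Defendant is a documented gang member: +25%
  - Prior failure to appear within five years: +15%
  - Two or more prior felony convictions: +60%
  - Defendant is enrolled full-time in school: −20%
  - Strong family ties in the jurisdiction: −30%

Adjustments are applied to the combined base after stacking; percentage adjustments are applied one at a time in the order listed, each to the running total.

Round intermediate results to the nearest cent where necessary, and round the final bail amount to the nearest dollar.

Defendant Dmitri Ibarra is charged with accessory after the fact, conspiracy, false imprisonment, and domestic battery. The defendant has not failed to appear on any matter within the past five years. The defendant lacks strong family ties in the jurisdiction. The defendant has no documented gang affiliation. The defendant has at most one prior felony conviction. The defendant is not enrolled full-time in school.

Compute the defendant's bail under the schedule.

$65,960

Base amounts from the schedule: accessory after the fact $21,000; conspiracy $38,500; false imprisonment $20,300; domestic battery $50,000.
Stacking rule: highest base plus 20% of each additional charge. Highest is domestic battery at $50,000. Additional: $21,000 × 20% = $4,200; $38,500 × 20% = $7,700; $20,300 × 20% = $4,060. Combined base = $50,000 + $15,960 = $65,960.
No adjustment factors apply to this defendant.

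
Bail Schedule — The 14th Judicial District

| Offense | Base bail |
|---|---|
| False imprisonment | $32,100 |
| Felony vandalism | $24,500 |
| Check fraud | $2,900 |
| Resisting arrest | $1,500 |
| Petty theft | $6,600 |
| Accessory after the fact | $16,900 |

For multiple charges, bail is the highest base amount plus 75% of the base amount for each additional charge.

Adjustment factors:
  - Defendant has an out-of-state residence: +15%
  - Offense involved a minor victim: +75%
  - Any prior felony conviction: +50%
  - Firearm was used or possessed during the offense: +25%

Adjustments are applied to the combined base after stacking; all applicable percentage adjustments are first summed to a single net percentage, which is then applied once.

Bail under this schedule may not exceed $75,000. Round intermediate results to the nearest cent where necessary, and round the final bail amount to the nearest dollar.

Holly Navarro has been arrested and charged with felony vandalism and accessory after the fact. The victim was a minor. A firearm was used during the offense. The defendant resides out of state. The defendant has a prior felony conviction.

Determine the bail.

$75,000

Base amounts from the schedule: felony vandalism $24,500; accessory after the fact $16,900.
Stacking rule: highest base plus 75% of each additional charge. Highest is felony vandalism at $24,500. Additional: $16,900 × 75% = $12,675. Combined base = $24,500 + $12,675 = $37,175.
Net percentage adjustment: +15% +75% +50% +25% = +165%. $37,175 × 2.65 = $98,513.75.
Result $98,513.75 exceeds the maximum of $75,000; bail is capped at $75,000.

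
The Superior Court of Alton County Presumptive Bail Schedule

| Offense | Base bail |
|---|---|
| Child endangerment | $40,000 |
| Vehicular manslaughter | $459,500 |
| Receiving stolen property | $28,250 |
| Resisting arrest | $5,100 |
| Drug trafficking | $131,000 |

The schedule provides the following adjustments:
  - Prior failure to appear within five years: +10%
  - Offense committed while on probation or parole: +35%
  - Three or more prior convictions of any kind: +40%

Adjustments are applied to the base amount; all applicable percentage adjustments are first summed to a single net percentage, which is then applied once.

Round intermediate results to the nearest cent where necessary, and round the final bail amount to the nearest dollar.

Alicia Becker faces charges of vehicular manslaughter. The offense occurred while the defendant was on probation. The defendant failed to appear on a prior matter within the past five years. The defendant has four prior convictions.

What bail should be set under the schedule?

Base amounts from the schedule: vehicular manslaughter $459,500.
Single charge. Combined base = $459,500.
Net percentage adjustment: +10% +35% +40% = +85%. $459,500 × 1.85 = $850,075.

$850,075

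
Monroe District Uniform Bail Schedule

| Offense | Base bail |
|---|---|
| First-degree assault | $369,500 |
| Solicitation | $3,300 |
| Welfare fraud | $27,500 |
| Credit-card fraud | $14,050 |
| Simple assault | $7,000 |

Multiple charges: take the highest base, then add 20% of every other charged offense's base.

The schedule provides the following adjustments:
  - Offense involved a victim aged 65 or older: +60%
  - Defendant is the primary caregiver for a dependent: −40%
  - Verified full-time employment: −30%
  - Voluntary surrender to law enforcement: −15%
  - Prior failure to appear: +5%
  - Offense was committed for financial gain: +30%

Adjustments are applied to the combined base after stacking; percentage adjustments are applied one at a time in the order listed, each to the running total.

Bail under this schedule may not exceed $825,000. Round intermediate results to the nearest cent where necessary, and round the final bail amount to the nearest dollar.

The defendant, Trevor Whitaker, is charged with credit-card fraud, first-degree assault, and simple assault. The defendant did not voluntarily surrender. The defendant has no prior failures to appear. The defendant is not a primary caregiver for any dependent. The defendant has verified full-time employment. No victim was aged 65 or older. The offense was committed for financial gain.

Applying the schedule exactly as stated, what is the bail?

Base amounts from the schedule: credit-card fraud $14,050; first-degree assault $369,500; simple assault $7,000.
Stacking rule: highest base plus 20% of each additional charge. Highest is first-degree assault at $369,500. Additional: $14,050 × 20% = $2,810; $7,000 × 20% = $1,400. Combined base = $369,500 + $4,210 = $373,710.
Verified full-time employment (−30%): $373,710 × 0.7 = $261,597.
Offense was committed for financial gain (+30%): $261,597 × 1.3 = $340,076.10.
$340,076.10 is within the $825,000 maximum.
Rounded to the nearest dollar: $340,076.

$340,076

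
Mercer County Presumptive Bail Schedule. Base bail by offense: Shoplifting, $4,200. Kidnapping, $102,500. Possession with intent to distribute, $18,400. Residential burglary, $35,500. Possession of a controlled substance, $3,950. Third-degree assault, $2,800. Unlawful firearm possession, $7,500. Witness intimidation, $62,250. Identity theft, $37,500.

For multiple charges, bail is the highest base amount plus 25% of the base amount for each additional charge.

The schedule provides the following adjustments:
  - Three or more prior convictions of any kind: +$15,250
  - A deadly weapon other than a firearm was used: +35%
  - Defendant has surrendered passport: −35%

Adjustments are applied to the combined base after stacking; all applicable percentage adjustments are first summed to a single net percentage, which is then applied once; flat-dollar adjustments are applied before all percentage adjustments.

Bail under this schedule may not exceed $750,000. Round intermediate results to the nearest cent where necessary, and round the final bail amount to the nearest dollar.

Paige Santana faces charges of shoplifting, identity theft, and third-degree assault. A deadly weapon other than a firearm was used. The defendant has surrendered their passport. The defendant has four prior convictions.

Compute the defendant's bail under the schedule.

Base amounts from the schedule: shoplifting $4,200; identity theft $37,500; third-degree assault $2,800.
Stacking rule: highest base plus 25% of each additional charge. Highest is identity theft at $37,500. Additional: $4,200 × 25% = $1,050; $2,800 × 25% = $700. Combined base = $37,500 + $1,750 = $39,250.
Three or more prior convictions of any kind (+$15,250 flat): $39,250 + $15,250 = $54,500.
Net percentage adjustment: +35% −35% = +0%. $54,500 × 1 = $54,500.
$54,500 is within the $750,000 maximum.

$54,500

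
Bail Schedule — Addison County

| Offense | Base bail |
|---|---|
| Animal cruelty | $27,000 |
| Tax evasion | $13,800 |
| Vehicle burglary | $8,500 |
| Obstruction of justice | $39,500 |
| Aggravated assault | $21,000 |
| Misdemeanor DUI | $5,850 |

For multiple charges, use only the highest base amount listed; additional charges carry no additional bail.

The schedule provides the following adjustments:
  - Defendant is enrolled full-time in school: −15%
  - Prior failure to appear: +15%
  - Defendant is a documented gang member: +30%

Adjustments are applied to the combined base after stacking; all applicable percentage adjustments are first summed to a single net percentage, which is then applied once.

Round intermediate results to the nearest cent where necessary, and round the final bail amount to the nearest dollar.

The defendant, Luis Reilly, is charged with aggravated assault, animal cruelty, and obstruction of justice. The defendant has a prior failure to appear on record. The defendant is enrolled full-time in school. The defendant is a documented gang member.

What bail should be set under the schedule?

$51,350

Base amounts from the schedule: aggravated assault $21,000; animal cruelty $27,000; obstruction of justice $39,500.
Stacking rule: use the highest base only. Highest is obstruction of justice at $39,500. Combined base = $39,500.
Net percentage adjustment: −15% +15% +30% = +30%. $39,500 × 1.3 = $51,350.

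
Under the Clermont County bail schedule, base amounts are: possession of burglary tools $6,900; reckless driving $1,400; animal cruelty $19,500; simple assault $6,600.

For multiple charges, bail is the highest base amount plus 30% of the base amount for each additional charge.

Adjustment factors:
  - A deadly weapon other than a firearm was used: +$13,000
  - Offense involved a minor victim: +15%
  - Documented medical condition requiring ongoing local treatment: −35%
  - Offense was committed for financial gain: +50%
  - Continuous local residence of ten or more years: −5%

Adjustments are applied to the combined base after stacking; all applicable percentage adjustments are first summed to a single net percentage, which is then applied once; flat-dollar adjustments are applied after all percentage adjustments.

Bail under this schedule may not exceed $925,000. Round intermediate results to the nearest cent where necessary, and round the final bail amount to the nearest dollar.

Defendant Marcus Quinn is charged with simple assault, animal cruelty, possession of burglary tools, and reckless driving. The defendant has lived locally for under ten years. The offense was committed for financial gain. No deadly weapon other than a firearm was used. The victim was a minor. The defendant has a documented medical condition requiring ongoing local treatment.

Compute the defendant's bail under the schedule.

$31,161

Base amounts from the schedule: simple assault $6,600; animal cruelty $19,500; possession of burglary tools $6,900; reckless driving $1,400.
Stacking rule: highest base plus 30% of each additional charge. Highest is animal cruelty at $19,500. Additional: $6,600 × 30% = $1,980; $6,900 × 30% = $2,070; $1,400 × 30% = $420. Combined base = $19,500 + $4,470 = $23,970.
Net percentage adjustment: +15% −35% +50% = +30%. $23,970 × 1.3 = $31,161.
$31,161 is within the $925,000 maximum.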